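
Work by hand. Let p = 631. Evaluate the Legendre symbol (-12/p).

Euler's criterion: (-12/631) ≡ 619^315 (mod 631).
619^2 ≡ 144 (mod 631)
619^4 ≡ 544 (mod 631)
619^8 ≡ 628 (mod 631)
619^16 ≡ 9 (mod 631)
619^32 ≡ 81 (mod 631)
619^64 ≡ 251 (mod 631)
619^128 ≡ 532 (mod 631)
619^256 ≡ 336 (mod 631)
619^315 = 619^(256+32+16+8+2+1) ≡ 1 (mod 631).
Result is 1, so (-12/631) = 1.

1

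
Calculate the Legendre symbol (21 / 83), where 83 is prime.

1

Reciprocity: 21 ≡ 1 and 83 ≡ 3 (mod 4), so (21/83) = +(83/21).
Reduce top mod 21: now compute (20/21).
Pull out 2^2: since 21 ≡ 5 (mod 8), (2/21) = -1, so (2/21)^2 = +1.
Reciprocity: 5 ≡ 1 and 21 ≡ 1 (mod 4), so (5/21) = +(21/5).
Reduce top mod 5: now compute (1/5).
Reached (1/5) = 1. Collecting the sign flips along the way, the symbol is +1.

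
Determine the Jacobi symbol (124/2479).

Pull out 2^2: since 2479 ≡ 7 (mod 8), (2/2479) = +1, so (2/2479)^2 = +1.
Reciprocity: 31 ≡ 3 and 2479 ≡ 3 (mod 4), so (31/2479) = −(2479/31).
Reduce top mod 31: now compute (30/31).
Pull out 2: since 31 ≡ 7 (mod 8), (2/31) = +1.
Reciprocity: 15 ≡ 3 and 31 ≡ 3 (mod 4), so (15/31) = −(31/15).
Reduce top mod 15: now compute (1/15).
Reached (1/15) = 1. Collecting the sign flips along the way, the symbol is +1.

1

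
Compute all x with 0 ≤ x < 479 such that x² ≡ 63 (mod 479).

114, 365

Since 479 ≡ 3 (mod 4), a square root of 63 is 63^((479+1)/4) = 63^120 mod 479.
Repeated squaring: 63^2≡137, 63^4≡88, 63^8≡80, 63^16≡173, 63^32≡231, 63^64≡192 (mod 479).
63^120 = 63^(64+32+16+8) ≡ 365 (mod 479).
Check: 365² = 133225 ≡ 63 (mod 479). The two roots are 114 and 365.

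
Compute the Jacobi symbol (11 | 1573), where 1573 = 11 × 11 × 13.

0

Reciprocity: 11 ≡ 3 and 1573 ≡ 1 (mod 4), so (11/1573) = +(1573/11).
Reduce top mod 11: now compute (0/11).
Top reduces to 0: gcd > 1, so the symbol is 0.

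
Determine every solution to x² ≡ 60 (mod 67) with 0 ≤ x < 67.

23, 44

Since 67 ≡ 3 (mod 4), a square root of 60 is 60^((67+1)/4) = 60^17 mod 67.
Repeated squaring: 60^2≡49, 60^4≡56, 60^8≡54, 60^16≡35 (mod 67).
60^17 = 60^(16+1) ≡ 23 (mod 67).
Check: 23² = 529 ≡ 60 (mod 67). The two roots are 23 and 44.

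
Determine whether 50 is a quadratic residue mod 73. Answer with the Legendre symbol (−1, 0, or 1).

Pull out 2: since 73 ≡ 1 (mod 8), (2/73) = +1.
Reciprocity: 25 ≡ 1 and 73 ≡ 1 (mod 4), so (25/73) = +(73/25).
Reduce top mod 25: now compute (23/25).
Reciprocity: 23 ≡ 3 and 25 ≡ 1 (mod 4), so (23/25) = +(25/23).
Reduce top mod 23: now compute (2/23).
Pull out 2: since 23 ≡ 7 (mod 8), (2/23) = +1.
Reached (1/23) = 1. Collecting the sign flips along the way, the symbol is +1.

1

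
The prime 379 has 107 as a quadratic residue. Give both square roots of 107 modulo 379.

186, 193

Since 379 ≡ 3 (mod 4), a square root of 107 is 107^((379+1)/4) = 107^95 mod 379.
Repeated squaring: 107^2≡79, 107^4≡177, 107^8≡251, 107^16≡87, 107^32≡368, 107^64≡121 (mod 379).
107^95 = 107^(64+16+8+4+2+1) ≡ 193 (mod 379).
Check: 193² = 37249 ≡ 107 (mod 379). The two roots are 186 and 193.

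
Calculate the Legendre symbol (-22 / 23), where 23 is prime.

First reduce: -22 ≡ 1 (mod 23).
Reached (1/23) = 1. Collecting the sign flips along the way, the symbol is +1.

1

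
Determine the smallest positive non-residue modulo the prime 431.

(2/431) = +1, so 2 is a residue.
(3/431) = +1, so 3 is a residue.
(4/431) = +1, so 4 is a residue.
(5/431) = +1, so 5 is a residue.
(6/431) = +1, so 6 is a residue.
(7/431) = −1, so 7 is the smallest positive non-residue mod 431.

7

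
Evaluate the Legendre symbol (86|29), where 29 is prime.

1

First reduce: 86 ≡ 28 (mod 29).
Pull out 2^2: since 29 ≡ 5 (mod 8), (2/29) = -1, so (2/29)^2 = +1.
Reciprocity: 7 ≡ 3 and 29 ≡ 1 (mod 4), so (7/29) = +(29/7).
Reduce top mod 7: now compute (1/7).
Reached (1/7) = 1. Collecting the sign flips along the way, the symbol is +1.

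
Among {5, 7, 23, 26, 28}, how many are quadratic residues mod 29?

4

(5/29) = +1 → QR.
(7/29) = +1 → QR.
(23/29) = +1 → QR.
(26/29) = -1 → non-residue.
(28/29) = +1 → QR.
Total quadratic residues among the 5: 4.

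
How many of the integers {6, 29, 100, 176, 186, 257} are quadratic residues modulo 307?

4

(6/307) = +1 → QR.
(29/307) = -1 → non-residue.
(100/307) = +1 → QR.
(176/307) = +1 → QR.
(186/307) = -1 → non-residue.
(257/307) = +1 → QR.
Total quadratic residues among the 6: 4.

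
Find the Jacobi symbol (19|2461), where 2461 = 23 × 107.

Reciprocity: 19 ≡ 3 and 2461 ≡ 1 (mod 4), so (19/2461) = +(2461/19).
Reduce top mod 19: now compute (10/19).
Pull out 2: since 19 ≡ 3 (mod 8), (2/19) = -1.
Reciprocity: 5 ≡ 1 and 19 ≡ 3 (mod 4), so (5/19) = +(19/5).
Reduce top mod 5: now compute (4/5).
Pull out 2^2: since 5 ≡ 5 (mod 8), (2/5) = -1, so (2/5)^2 = +1.
Reached (1/5) = 1. Collecting the sign flips along the way, the symbol is -1.

-1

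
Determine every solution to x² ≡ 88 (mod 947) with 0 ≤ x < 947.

Since 947 ≡ 3 (mod 4), a square root of 88 is 88^((947+1)/4) = 88^237 mod 947.
Repeated squaring: 88^2≡168, 88^4≡761, 88^8≡504, 88^16≡220, 88^32≡103, 88^64≡192, 88^128≡878 (mod 947).
88^237 = 88^(128+64+32+8+4+1) ≡ 393 (mod 947).
Check: 393² = 154449 ≡ 88 (mod 947). The two roots are 393 and 554.

393, 554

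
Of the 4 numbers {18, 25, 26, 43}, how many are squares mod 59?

(18/59) = -1 → non-residue.
(25/59) = +1 → QR.
(26/59) = +1 → QR.
(43/59) = -1 → non-residue.
Total quadratic residues among the 4: 2.

2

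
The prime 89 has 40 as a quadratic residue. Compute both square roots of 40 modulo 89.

89 ≡ 1 (mod 4), so we find a root by search.
Trying successive values, 29² = 841 ≡ 40 (mod 89). The other root is 89 − 29 = 60.

29, 60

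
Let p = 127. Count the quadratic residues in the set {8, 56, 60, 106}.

(8/127) = +1 → QR.
(56/127) = -1 → non-residue.
(60/127) = +1 → QR.
(106/127) = -1 → non-residue.
Total quadratic residues among the 4: 2.

2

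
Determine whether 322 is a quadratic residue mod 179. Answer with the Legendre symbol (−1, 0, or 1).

First reduce: 322 ≡ 143 (mod 179).
Reciprocity: 143 ≡ 3 and 179 ≡ 3 (mod 4), so (143/179) = −(179/143).
Reduce top mod 143: now compute (36/143).
Pull out 2^2: since 143 ≡ 7 (mod 8), (2/143) = +1, so (2/143)^2 = +1.
Reciprocity: 9 ≡ 1 and 143 ≡ 3 (mod 4), so (9/143) = +(143/9).
Reduce top mod 9: now compute (8/9).
Pull out 2^3: since 9 ≡ 1 (mod 8), (2/9) = +1, so (2/9)^3 = +1.
Reached (1/9) = 1. Collecting the sign flips along the way, the symbol is -1.

-1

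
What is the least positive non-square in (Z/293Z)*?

2

(2/293) = −1, so 2 is the smallest positive non-residue mod 293.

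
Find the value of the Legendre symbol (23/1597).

Reciprocity: 23 ≡ 3 and 1597 ≡ 1 (mod 4), so (23/1597) = +(1597/23).
Reduce top mod 23: now compute (10/23).
Pull out 2: since 23 ≡ 7 (mod 8), (2/23) = +1.
Reciprocity: 5 ≡ 1 and 23 ≡ 3 (mod 4), so (5/23) = +(23/5).
Reduce top mod 5: now compute (3/5).
Reciprocity: 3 ≡ 3 and 5 ≡ 1 (mod 4), so (3/5) = +(5/3).
Reduce top mod 3: now compute (2/3).
Pull out 2: since 3 ≡ 3 (mod 8), (2/3) = -1.
Reached (1/3) = 1. Collecting the sign flips along the way, the symbol is -1.

-1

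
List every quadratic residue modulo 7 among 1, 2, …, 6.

Square k = 1,…,3 (k and 7−k give the same square):
1²=1, 2²=4, 3²≡2 (mod 7).
So the quadratic residues mod 7 are {1, 2, 4}.

1,2,4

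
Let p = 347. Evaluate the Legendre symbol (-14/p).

Euler's criterion: (-14/347) ≡ 333^173 (mod 347).
333^2 ≡ 196 (mod 347)
333^4 ≡ 246 (mod 347)
333^8 ≡ 138 (mod 347)
333^16 ≡ 306 (mod 347)
333^32 ≡ 293 (mod 347)
333^64 ≡ 140 (mod 347)
333^128 ≡ 168 (mod 347)
333^173 = 333^(128+32+8+4+1) ≡ 346 (mod 347).
Result is 346 ≡ −1, so (-14/347) = −1.

-1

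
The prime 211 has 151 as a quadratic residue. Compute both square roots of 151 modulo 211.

Since 211 ≡ 3 (mod 4), a square root of 151 is 151^((211+1)/4) = 151^53 mod 211.
Repeated squaring: 151^2≡13, 151^4≡169, 151^8≡76, 151^16≡79, 151^32≡122 (mod 211).
151^53 = 151^(32+16+4+1) ≡ 183 (mod 211).
Check: 183² = 33489 ≡ 151 (mod 211). The two roots are 28 and 183.

28, 183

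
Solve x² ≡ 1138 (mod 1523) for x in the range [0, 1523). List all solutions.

670, 853

Since 1523 ≡ 3 (mod 4), a square root of 1138 is 1138^((1523+1)/4) = 1138^381 mod 1523.
Repeated squaring: 1138^2≡494, 1138^4≡356, 1138^8≡327, 1138^16≡319, 1138^32≡1243, 1138^64≡727, 1138^128≡48, 1138^256≡781 (mod 1523).
1138^381 = 1138^(256+64+32+16+8+4+1) ≡ 853 (mod 1523).
Check: 853² = 727609 ≡ 1138 (mod 1523). The two roots are 670 and 853.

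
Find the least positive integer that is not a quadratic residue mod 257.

3

(2/257) = +1, so 2 is a residue.
(3/257) = −1, so 3 is the smallest positive non-residue mod 257.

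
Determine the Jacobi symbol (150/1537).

1

Pull out 2: since 1537 ≡ 1 (mod 8), (2/1537) = +1.
Reciprocity: 75 ≡ 3 and 1537 ≡ 1 (mod 4), so (75/1537) = +(1537/75).
Reduce top mod 75: now compute (37/75).
Reciprocity: 37 ≡ 1 and 75 ≡ 3 (mod 4), so (37/75) = +(75/37).
Reduce top mod 37: now compute (1/37).
Reached (1/37) = 1. Collecting the sign flips along the way, the symbol is +1.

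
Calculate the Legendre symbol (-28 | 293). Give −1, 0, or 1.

-1

First reduce: -28 ≡ 265 (mod 293).
Reciprocity: 265 ≡ 1 and 293 ≡ 1 (mod 4), so (265/293) = +(293/265).
Reduce top mod 265: now compute (28/265).
Pull out 2^2: since 265 ≡ 1 (mod 8), (2/265) = +1, so (2/265)^2 = +1.
Reciprocity: 7 ≡ 3 and 265 ≡ 1 (mod 4), so (7/265) = +(265/7).
Reduce top mod 7: now compute (6/7).
Pull out 2: since 7 ≡ 7 (mod 8), (2/7) = +1.
Reciprocity: 3 ≡ 3 and 7 ≡ 3 (mod 4), so (3/7) = −(7/3).
Reduce top mod 3: now compute (1/3).
Reached (1/3) = 1. Collecting the sign flips along the way, the symbol is -1.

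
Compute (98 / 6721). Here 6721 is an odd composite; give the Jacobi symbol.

Pull out 2: since 6721 ≡ 1 (mod 8), (2/6721) = +1.
Reciprocity: 49 ≡ 1 and 6721 ≡ 1 (mod 4), so (49/6721) = +(6721/49).
Reduce top mod 49: now compute (8/49).
Pull out 2^3: since 49 ≡ 1 (mod 8), (2/49) = +1, so (2/49)^3 = +1.
Reached (1/49) = 1. Collecting the sign flips along the way, the symbol is +1.

1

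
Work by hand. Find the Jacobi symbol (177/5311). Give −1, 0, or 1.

Reciprocity: 177 ≡ 1 and 5311 ≡ 3 (mod 4), so (177/5311) = +(5311/177).
Reduce top mod 177: now compute (1/177).
Reached (1/177) = 1. Collecting the sign flips along the way, the symbol is +1.

1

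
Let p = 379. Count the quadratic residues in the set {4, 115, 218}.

3

(4/379) = +1 → QR.
(115/379) = +1 → QR.
(218/379) = +1 → QR.
Total quadratic residues among the 3: 3.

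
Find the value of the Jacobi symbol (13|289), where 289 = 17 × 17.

1

Reciprocity: 13 ≡ 1 and 289 ≡ 1 (mod 4), so (13/289) = +(289/13).
Reduce top mod 13: now compute (3/13).
Reciprocity: 3 ≡ 3 and 13 ≡ 1 (mod 4), so (3/13) = +(13/3).
Reduce top mod 3: now compute (1/3).
Reached (1/3) = 1. Collecting the sign flips along the way, the symbol is +1.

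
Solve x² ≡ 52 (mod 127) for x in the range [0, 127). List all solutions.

Since 127 ≡ 3 (mod 4), a square root of 52 is 52^((127+1)/4) = 52^32 mod 127.
Repeated squaring: 52^2≡37, 52^4≡99, 52^8≡22, 52^16≡103, 52^32≡68 (mod 127).
52^32 = 52^(32) ≡ 68 (mod 127).
Check: 68² = 4624 ≡ 52 (mod 127). The two roots are 59 and 68.

59, 68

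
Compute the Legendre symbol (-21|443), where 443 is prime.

1

Euler's criterion: (-21/443) ≡ 422^221 (mod 443).
422^2 ≡ 441 (mod 443)
422^4 ≡ 4 (mod 443)
422^8 ≡ 16 (mod 443)
422^16 ≡ 256 (mod 443)
422^32 ≡ 415 (mod 443)
422^64 ≡ 341 (mod 443)
422^128 ≡ 215 (mod 443)
422^221 = 422^(128+64+16+8+4+1) ≡ 1 (mod 443).
Result is 1, so (-21/443) = 1.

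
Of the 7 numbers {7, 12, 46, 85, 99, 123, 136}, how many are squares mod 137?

4

(7/137) = +1 → QR.
(12/137) = -1 → non-residue.
(46/137) = -1 → non-residue.
(85/137) = -1 → non-residue.
(99/137) = +1 → QR.
(123/137) = +1 → QR.
(136/137) = +1 → QR.
Total quadratic residues among the 7: 4.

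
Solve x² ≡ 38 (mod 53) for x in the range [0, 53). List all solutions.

12, 41

53 ≡ 1 (mod 4), so we find a root by search.
Trying successive values, 12² = 144 ≡ 38 (mod 53). The other root is 53 − 12 = 41.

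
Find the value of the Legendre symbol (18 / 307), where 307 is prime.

-1

Pull out 2: since 307 ≡ 3 (mod 8), (2/307) = -1.
Reciprocity: 9 ≡ 1 and 307 ≡ 3 (mod 4), so (9/307) = +(307/9).
Reduce top mod 9: now compute (1/9).
Reached (1/9) = 1. Collecting the sign flips along the way, the symbol is -1.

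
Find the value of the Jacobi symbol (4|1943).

Pull out 2^2: since 1943 ≡ 7 (mod 8), (2/1943) = +1, so (2/1943)^2 = +1.
Reached (1/1943) = 1. Collecting the sign flips along the way, the symbol is +1.

1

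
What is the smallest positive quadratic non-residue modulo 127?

3

(2/127) = +1, so 2 is a residue.
(3/127) = −1, so 3 is the smallest positive non-residue mod 127.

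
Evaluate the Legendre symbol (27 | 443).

Euler's criterion: (27/443) ≡ 27^221 (mod 443).
27^2 ≡ 286 (mod 443)
27^4 ≡ 284 (mod 443)
27^8 ≡ 30 (mod 443)
27^16 ≡ 14 (mod 443)
27^32 ≡ 196 (mod 443)
27^64 ≡ 318 (mod 443)
27^128 ≡ 120 (mod 443)
27^221 = 27^(128+64+16+8+4+1) ≡ 1 (mod 443).
Result is 1, so (27/443) = 1.

1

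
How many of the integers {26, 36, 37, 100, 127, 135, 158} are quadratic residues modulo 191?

5

(26/191) = +1 → QR.
(36/191) = +1 → QR.
(37/191) = -1 → non-residue.
(100/191) = +1 → QR.
(127/191) = -1 → non-residue.
(135/191) = +1 → QR.
(158/191) = +1 → QR.
Total quadratic residues among the 7: 5.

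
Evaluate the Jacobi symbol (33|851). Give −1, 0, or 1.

Reciprocity: 33 ≡ 1 and 851 ≡ 3 (mod 4), so (33/851) = +(851/33).
Reduce top mod 33: now compute (26/33).
Pull out 2: since 33 ≡ 1 (mod 8), (2/33) = +1.
Reciprocity: 13 ≡ 1 and 33 ≡ 1 (mod 4), so (13/33) = +(33/13).
Reduce top mod 13: now compute (7/13).
Reciprocity: 7 ≡ 3 and 13 ≡ 1 (mod 4), so (7/13) = +(13/7).
Reduce top mod 7: now compute (6/7).
Pull out 2: since 7 ≡ 7 (mod 8), (2/7) = +1.
Reciprocity: 3 ≡ 3 and 7 ≡ 3 (mod 4), so (3/7) = −(7/3).
Reduce top mod 3: now compute (1/3).
Reached (1/3) = 1. Collecting the sign flips along the way, the symbol is -1.

-1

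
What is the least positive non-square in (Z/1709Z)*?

2

(2/1709) = −1, so 2 is the smallest positive non-residue mod 1709.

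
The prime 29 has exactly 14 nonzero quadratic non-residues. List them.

Square k = 1,…,14 (k and 29−k give the same square):
1²=1, 2²=4, 3²=9, 4²=16, 5²=25, 6²≡7, 7²≡20, 8²≡6, 9²≡23, 10²≡13, 11²≡5, 12²≡28, 13²≡24, 14²≡22 (mod 29).
The residues are {1, 4, 5, 6, 7, 9, 13, 16, 20, 22, 23, 24, 25, 28}; the non-residues are the remaining 14 nonzero classes.

2, 3, 8, 10, 11, 12, 14, 15, 17, 18, 19, 21, 26, 27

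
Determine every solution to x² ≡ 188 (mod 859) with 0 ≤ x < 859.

379, 480

Since 859 ≡ 3 (mod 4), a square root of 188 is 188^((859+1)/4) = 188^215 mod 859.
Repeated squaring: 188^2≡125, 188^4≡163, 188^8≡799, 188^16≡164, 188^32≡267, 188^64≡851, 188^128≡64 (mod 859).
188^215 = 188^(128+64+16+4+2+1) ≡ 480 (mod 859).
Check: 480² = 230400 ≡ 188 (mod 859). The two roots are 379 and 480.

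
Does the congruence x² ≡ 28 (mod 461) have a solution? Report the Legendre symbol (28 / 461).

-1

Pull out 2^2: since 461 ≡ 5 (mod 8), (2/461) = -1, so (2/461)^2 = +1.
Reciprocity: 7 ≡ 3 and 461 ≡ 1 (mod 4), so (7/461) = +(461/7).
Reduce top mod 7: now compute (6/7).
Pull out 2: since 7 ≡ 7 (mod 8), (2/7) = +1.
Reciprocity: 3 ≡ 3 and 7 ≡ 3 (mod 4), so (3/7) = −(7/3).
Reduce top mod 3: now compute (1/3).
Reached (1/3) = 1. Collecting the sign flips along the way, the symbol is -1.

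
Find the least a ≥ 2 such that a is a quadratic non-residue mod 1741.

2

(2/1741) = −1, so 2 is the smallest positive non-residue mod 1741.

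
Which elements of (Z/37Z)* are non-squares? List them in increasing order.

Square k = 1,…,18 (k and 37−k give the same square):
1²=1, 2²=4, 3²=9, 4²=16, 5²=25, 6²=36, 7²≡12, 8²≡27, 9²≡7, 10²≡26, 11²≡10, 12²≡33, 13²≡21, 14²≡11, 15²≡3, 16²≡34, 17²≡30, 18²≡28 (mod 37).
The residues are {1, 3, 4, 7, 9, 10, 11, 12, 16, 21, 25, 26, 27, 28, 30, 33, 34, 36}; the non-residues are the remaining 18 nonzero classes.

2, 5, 6, 8, 13, 14, 15, 17, 18, 19, 20, 22, 23, 24, 29, 31, 32, 35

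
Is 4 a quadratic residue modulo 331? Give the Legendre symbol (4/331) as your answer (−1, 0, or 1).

1

Pull out 2^2: since 331 ≡ 3 (mod 8), (2/331) = -1, so (2/331)^2 = +1.
Reached (1/331) = 1. Collecting the sign flips along the way, the symbol is +1.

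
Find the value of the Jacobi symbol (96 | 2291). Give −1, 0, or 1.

-1

Pull out 2^5: since 2291 ≡ 3 (mod 8), (2/2291) = -1, so (2/2291)^5 = -1.
Reciprocity: 3 ≡ 3 and 2291 ≡ 3 (mod 4), so (3/2291) = −(2291/3).
Reduce top mod 3: now compute (2/3).
Pull out 2: since 3 ≡ 3 (mod 8), (2/3) = -1.
Reached (1/3) = 1. Collecting the sign flips along the way, the symbol is -1.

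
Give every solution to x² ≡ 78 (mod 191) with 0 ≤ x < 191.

Since 191 ≡ 3 (mod 4), a square root of 78 is 78^((191+1)/4) = 78^48 mod 191.
Repeated squaring: 78^2≡163, 78^4≡20, 78^8≡18, 78^16≡133, 78^32≡117 (mod 191).
78^48 = 78^(32+16) ≡ 90 (mod 191).
Check: 90² = 8100 ≡ 78 (mod 191). The two roots are 90 and 101.

90, 101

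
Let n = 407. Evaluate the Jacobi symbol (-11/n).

First reduce: -11 ≡ 396 (mod 407).
Pull out 2^2: since 407 ≡ 7 (mod 8), (2/407) = +1, so (2/407)^2 = +1.
Reciprocity: 99 ≡ 3 and 407 ≡ 3 (mod 4), so (99/407) = −(407/99).
Reduce top mod 99: now compute (11/99).
Reciprocity: 11 ≡ 3 and 99 ≡ 3 (mod 4), so (11/99) = −(99/11).
Reduce top mod 11: now compute (0/11).
Top reduces to 0: gcd > 1, so the symbol is 0.

0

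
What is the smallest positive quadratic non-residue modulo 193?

5

(2/193) = +1, so 2 is a residue.
(3/193) = +1, so 3 is a residue.
(4/193) = +1, so 4 is a residue.
(5/193) = −1, so 5 is the smallest positive non-residue mod 193.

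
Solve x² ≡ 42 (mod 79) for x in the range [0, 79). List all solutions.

11, 68

Since 79 ≡ 3 (mod 4), a square root of 42 is 42^((79+1)/4) = 42^20 mod 79.
Repeated squaring: 42^2≡26, 42^4≡44, 42^8≡40, 42^16≡20 (mod 79).
42^20 = 42^(16+4) ≡ 11 (mod 79).
Check: 11² = 121 ≡ 42 (mod 79). The two roots are 11 and 68.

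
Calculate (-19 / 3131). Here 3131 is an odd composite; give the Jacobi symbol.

-1

First reduce: -19 ≡ 3112 (mod 3131).
Pull out 2^3: since 3131 ≡ 3 (mod 8), (2/3131) = -1, so (2/3131)^3 = -1.
Reciprocity: 389 ≡ 1 and 3131 ≡ 3 (mod 4), so (389/3131) = +(3131/389).
Reduce top mod 389: now compute (19/389).
Reciprocity: 19 ≡ 3 and 389 ≡ 1 (mod 4), so (19/389) = +(389/19).
Reduce top mod 19: now compute (9/19).
Reciprocity: 9 ≡ 1 and 19 ≡ 3 (mod 4), so (9/19) = +(19/9).
Reduce top mod 9: now compute (1/9).
Reached (1/9) = 1. Collecting the sign flips along the way, the symbol is -1.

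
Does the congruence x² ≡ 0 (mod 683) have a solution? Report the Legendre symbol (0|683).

0

Top reduces to 0: gcd > 1, so the symbol is 0.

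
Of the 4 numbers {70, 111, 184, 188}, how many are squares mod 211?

3

(70/211) = +1 → QR.
(111/211) = -1 → non-residue.
(184/211) = +1 → QR.
(188/211) = +1 → QR.
Total quadratic residues among the 4: 3.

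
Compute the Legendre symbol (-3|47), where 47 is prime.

-1

First reduce: -3 ≡ 44 (mod 47).
Pull out 2^2: since 47 ≡ 7 (mod 8), (2/47) = +1, so (2/47)^2 = +1.
Reciprocity: 11 ≡ 3 and 47 ≡ 3 (mod 4), so (11/47) = −(47/11).
Reduce top mod 11: now compute (3/11).
Reciprocity: 3 ≡ 3 and 11 ≡ 3 (mod 4), so (3/11) = −(11/3).
Reduce top mod 3: now compute (2/3).
Pull out 2: since 3 ≡ 3 (mod 8), (2/3) = -1.
Reached (1/3) = 1. Collecting the sign flips along the way, the symbol is -1.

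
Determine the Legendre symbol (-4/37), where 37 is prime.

1

First reduce: -4 ≡ 33 (mod 37).
Reciprocity: 33 ≡ 1 and 37 ≡ 1 (mod 4), so (33/37) = +(37/33).
Reduce top mod 33: now compute (4/33).
Pull out 2^2: since 33 ≡ 1 (mod 8), (2/33) = +1, so (2/33)^2 = +1.
Reached (1/33) = 1. Collecting the sign flips along the way, the symbol is +1.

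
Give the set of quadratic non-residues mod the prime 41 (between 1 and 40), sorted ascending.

Square k = 1,…,20 (k and 41−k give the same square):
1²=1, 2²=4, 3²=9, 4²=16, 5²=25, 6²=36, 7²≡8, 8²≡23, 9²≡40, 10²≡18, 11²≡39, 12²≡21, 13²≡5, 14²≡32, 15²≡20, 16²≡10, 17²≡2, 18²≡37, 19²≡33, 20²≡31 (mod 41).
The residues are {1, 2, 4, 5, 8, 9, 10, 16, 18, 20, 21, 23, 25, 31, 32, 33, 36, 37, 39, 40}; the non-residues are the remaining 20 nonzero classes.

3,6,7,11,12,13,14,15,17,19,22,24,26,27,28,29,30,34,35,38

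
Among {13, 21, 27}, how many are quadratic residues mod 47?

2

(13/47) = -1 → non-residue.
(21/47) = +1 → QR.
(27/47) = +1 → QR.
Total quadratic residues among the 3: 2.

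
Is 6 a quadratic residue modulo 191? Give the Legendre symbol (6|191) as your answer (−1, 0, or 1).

Pull out 2: since 191 ≡ 7 (mod 8), (2/191) = +1.
Reciprocity: 3 ≡ 3 and 191 ≡ 3 (mod 4), so (3/191) = −(191/3).
Reduce top mod 3: now compute (2/3).
Pull out 2: since 3 ≡ 3 (mod 8), (2/3) = -1.
Reached (1/3) = 1. Collecting the sign flips along the way, the symbol is +1.

1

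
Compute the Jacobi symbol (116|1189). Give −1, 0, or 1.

0

Pull out 2^2: since 1189 ≡ 5 (mod 8), (2/1189) = -1, so (2/1189)^2 = +1.
Reciprocity: 29 ≡ 1 and 1189 ≡ 1 (mod 4), so (29/1189) = +(1189/29).
Reduce top mod 29: now compute (0/29).
Top reduces to 0: gcd > 1, so the symbol is 0.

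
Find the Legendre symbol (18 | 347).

Pull out 2: since 347 ≡ 3 (mod 8), (2/347) = -1.
Reciprocity: 9 ≡ 1 and 347 ≡ 3 (mod 4), so (9/347) = +(347/9).
Reduce top mod 9: now compute (5/9).
Reciprocity: 5 ≡ 1 and 9 ≡ 1 (mod 4), so (5/9) = +(9/5).
Reduce top mod 5: now compute (4/5).
Pull out 2^2: since 5 ≡ 5 (mod 8), (2/5) = -1, so (2/5)^2 = +1.
Reached (1/5) = 1. Collecting the sign flips along the way, the symbol is -1.

-1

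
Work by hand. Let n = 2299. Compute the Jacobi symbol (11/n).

0

Reciprocity: 11 ≡ 3 and 2299 ≡ 3 (mod 4), so (11/2299) = −(2299/11).
Reduce top mod 11: now compute (0/11).
Top reduces to 0: gcd > 1, so the symbol is 0.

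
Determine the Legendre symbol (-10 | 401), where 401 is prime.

1

Euler's criterion: (-10/401) ≡ 391^200 (mod 401).
391^2 ≡ 100 (mod 401)
391^4 ≡ 376 (mod 401)
391^8 ≡ 224 (mod 401)
391^16 ≡ 51 (mod 401)
391^32 ≡ 195 (mod 401)
391^64 ≡ 331 (mod 401)
391^128 ≡ 88 (mod 401)
391^200 = 391^(128+64+8) ≡ 1 (mod 401).
Result is 1, so (-10/401) = 1.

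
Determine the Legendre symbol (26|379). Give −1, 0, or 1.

1

Pull out 2: since 379 ≡ 3 (mod 8), (2/379) = -1.
Reciprocity: 13 ≡ 1 and 379 ≡ 3 (mod 4), so (13/379) = +(379/13).
Reduce top mod 13: now compute (2/13).
Pull out 2: since 13 ≡ 5 (mod 8), (2/13) = -1.
Reached (1/13) = 1. Collecting the sign flips along the way, the symbol is +1.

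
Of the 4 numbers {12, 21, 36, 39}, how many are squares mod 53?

(12/53) = -1 → non-residue.
(21/53) = -1 → non-residue.
(36/53) = +1 → QR.
(39/53) = -1 → non-residue.
Total quadratic residues among the 4: 1.

1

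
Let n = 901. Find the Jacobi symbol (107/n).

Reciprocity: 107 ≡ 3 and 901 ≡ 1 (mod 4), so (107/901) = +(901/107).
Reduce top mod 107: now compute (45/107).
Reciprocity: 45 ≡ 1 and 107 ≡ 3 (mod 4), so (45/107) = +(107/45).
Reduce top mod 45: now compute (17/45).
Reciprocity: 17 ≡ 1 and 45 ≡ 1 (mod 4), so (17/45) = +(45/17).
Reduce top mod 17: now compute (11/17).
Reciprocity: 11 ≡ 3 and 17 ≡ 1 (mod 4), so (11/17) = +(17/11).
Reduce top mod 11: now compute (6/11).
Pull out 2: since 11 ≡ 3 (mod 8), (2/11) = -1.
Reciprocity: 3 ≡ 3 and 11 ≡ 3 (mod 4), so (3/11) = −(11/3).
Reduce top mod 3: now compute (2/3).
Pull out 2: since 3 ≡ 3 (mod 8), (2/3) = -1.
Reached (1/3) = 1. Collecting the sign flips along the way, the symbol is -1.

-1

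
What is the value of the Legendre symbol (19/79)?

1

Reciprocity: 19 ≡ 3 and 79 ≡ 3 (mod 4), so (19/79) = −(79/19).
Reduce top mod 19: now compute (3/19).
Reciprocity: 3 ≡ 3 and 19 ≡ 3 (mod 4), so (3/19) = −(19/3).
Reduce top mod 3: now compute (1/3).
Reached (1/3) = 1. Collecting the sign flips along the way, the symbol is +1.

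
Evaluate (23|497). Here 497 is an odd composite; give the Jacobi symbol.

Reciprocity: 23 ≡ 3 and 497 ≡ 1 (mod 4), so (23/497) = +(497/23).
Reduce top mod 23: now compute (14/23).
Pull out 2: since 23 ≡ 7 (mod 8), (2/23) = +1.
Reciprocity: 7 ≡ 3 and 23 ≡ 3 (mod 4), so (7/23) = −(23/7).
Reduce top mod 7: now compute (2/7).
Pull out 2: since 7 ≡ 7 (mod 8), (2/7) = +1.
Reached (1/7) = 1. Collecting the sign flips along the way, the symbol is -1.

-1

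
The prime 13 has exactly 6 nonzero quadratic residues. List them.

1 3 4 9 10 12

Square k = 1,…,6 (k and 13−k give the same square):
1²=1, 2²=4, 3²=9, 4²≡3, 5²≡12, 6²≡10 (mod 13).
So the quadratic residues mod 13 are {1, 3, 4, 9, 10, 12}.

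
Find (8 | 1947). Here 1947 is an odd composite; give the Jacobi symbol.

-1

Pull out 2^3: since 1947 ≡ 3 (mod 8), (2/1947) = -1, so (2/1947)^3 = -1.
Reached (1/1947) = 1. Collecting the sign flips along the way, the symbol is -1.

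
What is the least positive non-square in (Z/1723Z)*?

(2/1723) = −1, so 2 is the smallest positive non-residue mod 1723.

2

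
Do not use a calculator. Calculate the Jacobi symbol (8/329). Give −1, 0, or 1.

1

Pull out 2^3: since 329 ≡ 1 (mod 8), (2/329) = +1, so (2/329)^3 = +1.
Reached (1/329) = 1. Collecting the sign flips along the way, the symbol is +1.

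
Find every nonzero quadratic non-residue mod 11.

2, 6, 7, 8, 10

Square k = 1,…,5 (k and 11−k give the same square):
1²=1, 2²=4, 3²=9, 4²≡5, 5²≡3 (mod 11).
The residues are {1, 3, 4, 5, 9}; the non-residues are the remaining 5 nonzero classes.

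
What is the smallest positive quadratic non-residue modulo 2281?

7

(2/2281) = +1, so 2 is a residue.
(3/2281) = +1, so 3 is a residue.
(4/2281) = +1, so 4 is a residue.
(5/2281) = +1, so 5 is a residue.
(6/2281) = +1, so 6 is a residue.
(7/2281) = −1, so 7 is the smallest positive non-residue mod 2281.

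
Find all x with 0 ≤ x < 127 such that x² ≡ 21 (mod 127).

23, 104

Since 127 ≡ 3 (mod 4), a square root of 21 is 21^((127+1)/4) = 21^32 mod 127.
Repeated squaring: 21^2≡60, 21^4≡44, 21^8≡31, 21^16≡72, 21^32≡104 (mod 127).
21^32 = 21^(32) ≡ 104 (mod 127).
Check: 104² = 10816 ≡ 21 (mod 127). The two roots are 23 and 104.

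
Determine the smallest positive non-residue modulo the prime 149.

2

(2/149) = −1, so 2 is the smallest positive non-residue mod 149.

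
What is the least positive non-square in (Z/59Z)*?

2

(2/59) = −1, so 2 is the smallest positive non-residue mod 59.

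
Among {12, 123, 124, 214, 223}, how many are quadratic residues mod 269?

(12/269) = -1 → non-residue.
(123/269) = -1 → non-residue.
(124/269) = -1 → non-residue.
(214/269) = +1 → QR.
(223/269) = -1 → non-residue.
Total quadratic residues among the 5: 1.

1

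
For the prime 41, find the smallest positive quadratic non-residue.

(2/41) = +1, so 2 is a residue.
(3/41) = −1, so 3 is the smallest positive non-residue mod 41.

3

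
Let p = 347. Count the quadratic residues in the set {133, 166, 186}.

(133/347) = +1 → QR.
(166/347) = -1 → non-residue.
(186/347) = -1 → non-residue.
Total quadratic residues among the 3: 1.

1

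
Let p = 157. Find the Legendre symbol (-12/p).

1

First reduce: -12 ≡ 145 (mod 157).
Reciprocity: 145 ≡ 1 and 157 ≡ 1 (mod 4), so (145/157) = +(157/145).
Reduce top mod 145: now compute (12/145).
Pull out 2^2: since 145 ≡ 1 (mod 8), (2/145) = +1, so (2/145)^2 = +1.
Reciprocity: 3 ≡ 3 and 145 ≡ 1 (mod 4), so (3/145) = +(145/3).
Reduce top mod 3: now compute (1/3).
Reached (1/3) = 1. Collecting the sign flips along the way, the symbol is +1.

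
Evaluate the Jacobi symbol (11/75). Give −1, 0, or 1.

-1

Reciprocity: 11 ≡ 3 and 75 ≡ 3 (mod 4), so (11/75) = −(75/11).
Reduce top mod 11: now compute (9/11).
Reciprocity: 9 ≡ 1 and 11 ≡ 3 (mod 4), so (9/11) = +(11/9).
Reduce top mod 9: now compute (2/9).
Pull out 2: since 9 ≡ 1 (mod 8), (2/9) = +1.
Reached (1/9) = 1. Collecting the sign flips along the way, the symbol is -1.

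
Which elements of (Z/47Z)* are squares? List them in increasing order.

1, 2, 3, 4, 6, 7, 8, 9, 12, 14, 16, 17, 18, 21, 24, 25, 27, 28, 32, 34, 36, 37, 42

Square k = 1,…,23 (k and 47−k give the same square):
1²=1, 2²=4, 3²=9, 4²=16, 5²=25, 6²=36, 7²≡2, 8²≡17, 9²≡34, 10²≡6, 11²≡27, 12²≡3, 13²≡28, 14²≡8, 15²≡37, 16²≡21, 17²≡7, 18²≡42, 19²≡32, 20²≡24, 21²≡18, 22²≡14, 23²≡12 (mod 47).
So the quadratic residues mod 47 are {1, 2, 3, 4, 6, 7, 8, 9, 12, 14, 16, 17, 18, 21, 24, 25, 27, 28, 32, 34, 36, 37, 42}.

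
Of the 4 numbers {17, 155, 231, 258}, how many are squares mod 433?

2

(17/433) = +1 → QR.
(155/433) = +1 → QR.
(231/433) = -1 → non-residue.
(258/433) = -1 → non-residue.
Total quadratic residues among the 4: 2.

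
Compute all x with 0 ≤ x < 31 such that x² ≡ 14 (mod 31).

Since 31 ≡ 3 (mod 4), a square root of 14 is 14^((31+1)/4) = 14^8 mod 31.
Repeated squaring: 14^2≡10, 14^4≡7, 14^8≡18 (mod 31).
14^8 = 14^(8) ≡ 18 (mod 31).
Check: 18² = 324 ≡ 14 (mod 31). The two roots are 13 and 18.

13, 18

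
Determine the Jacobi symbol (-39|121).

1

First reduce: -39 ≡ 82 (mod 121).
Pull out 2: since 121 ≡ 1 (mod 8), (2/121) = +1.
Reciprocity: 41 ≡ 1 and 121 ≡ 1 (mod 4), so (41/121) = +(121/41).
Reduce top mod 41: now compute (39/41).
Reciprocity: 39 ≡ 3 and 41 ≡ 1 (mod 4), so (39/41) = +(41/39).
Reduce top mod 39: now compute (2/39).
Pull out 2: since 39 ≡ 7 (mod 8), (2/39) = +1.
Reached (1/39) = 1. Collecting the sign flips along the way, the symbol is +1.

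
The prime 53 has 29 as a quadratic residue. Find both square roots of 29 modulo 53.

20, 33

53 ≡ 1 (mod 4), so we find a root by search.
Trying successive values, 20² = 400 ≡ 29 (mod 53). The other root is 53 − 20 = 33.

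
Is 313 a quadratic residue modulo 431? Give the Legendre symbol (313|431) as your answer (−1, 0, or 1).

-1

Reciprocity: 313 ≡ 1 and 431 ≡ 3 (mod 4), so (313/431) = +(431/313).
Reduce top mod 313: now compute (118/313).
Pull out 2: since 313 ≡ 1 (mod 8), (2/313) = +1.
Reciprocity: 59 ≡ 3 and 313 ≡ 1 (mod 4), so (59/313) = +(313/59).
Reduce top mod 59: now compute (18/59).
Pull out 2: since 59 ≡ 3 (mod 8), (2/59) = -1.
Reciprocity: 9 ≡ 1 and 59 ≡ 3 (mod 4), so (9/59) = +(59/9).
Reduce top mod 9: now compute (5/9).
Reciprocity: 5 ≡ 1 and 9 ≡ 1 (mod 4), so (5/9) = +(9/5).
Reduce top mod 5: now compute (4/5).
Pull out 2^2: since 5 ≡ 5 (mod 8), (2/5) = -1, so (2/5)^2 = +1.
Reached (1/5) = 1. Collecting the sign flips along the way, the symbol is -1.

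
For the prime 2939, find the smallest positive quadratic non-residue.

2

(2/2939) = −1, so 2 is the smallest positive non-residue mod 2939.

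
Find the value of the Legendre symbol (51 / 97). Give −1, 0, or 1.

Reciprocity: 51 ≡ 3 and 97 ≡ 1 (mod 4), so (51/97) = +(97/51).
Reduce top mod 51: now compute (46/51).
Pull out 2: since 51 ≡ 3 (mod 8), (2/51) = -1.
Reciprocity: 23 ≡ 3 and 51 ≡ 3 (mod 4), so (23/51) = −(51/23).
Reduce top mod 23: now compute (5/23).
Reciprocity: 5 ≡ 1 and 23 ≡ 3 (mod 4), so (5/23) = +(23/5).
Reduce top mod 5: now compute (3/5).
Reciprocity: 3 ≡ 3 and 5 ≡ 1 (mod 4), so (3/5) = +(5/3).
Reduce top mod 3: now compute (2/3).
Pull out 2: since 3 ≡ 3 (mod 8), (2/3) = -1.
Reached (1/3) = 1. Collecting the sign flips along the way, the symbol is -1.

-1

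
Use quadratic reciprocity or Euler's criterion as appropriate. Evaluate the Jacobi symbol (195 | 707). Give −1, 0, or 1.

1

Reciprocity: 195 ≡ 3 and 707 ≡ 3 (mod 4), so (195/707) = −(707/195).
Reduce top mod 195: now compute (122/195).
Pull out 2: since 195 ≡ 3 (mod 8), (2/195) = -1.
Reciprocity: 61 ≡ 1 and 195 ≡ 3 (mod 4), so (61/195) = +(195/61).
Reduce top mod 61: now compute (12/61).
Pull out 2^2: since 61 ≡ 5 (mod 8), (2/61) = -1, so (2/61)^2 = +1.
Reciprocity: 3 ≡ 3 and 61 ≡ 1 (mod 4), so (3/61) = +(61/3).
Reduce top mod 3: now compute (1/3).
Reached (1/3) = 1. Collecting the sign flips along the way, the symbol is +1.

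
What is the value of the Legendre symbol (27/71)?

Reciprocity: 27 ≡ 3 and 71 ≡ 3 (mod 4), so (27/71) = −(71/27).
Reduce top mod 27: now compute (17/27).
Reciprocity: 17 ≡ 1 and 27 ≡ 3 (mod 4), so (17/27) = +(27/17).
Reduce top mod 17: now compute (10/17).
Pull out 2: since 17 ≡ 1 (mod 8), (2/17) = +1.
Reciprocity: 5 ≡ 1 and 17 ≡ 1 (mod 4), so (5/17) = +(17/5).
Reduce top mod 5: now compute (2/5).
Pull out 2: since 5 ≡ 5 (mod 8), (2/5) = -1.
Reached (1/5) = 1. Collecting the sign flips along the way, the symbol is +1.

1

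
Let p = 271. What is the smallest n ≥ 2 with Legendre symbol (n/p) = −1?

3

(2/271) = +1, so 2 is a residue.
(3/271) = −1, so 3 is the smallest positive non-residue mod 271.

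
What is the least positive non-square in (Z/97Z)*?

(2/97) = +1, so 2 is a residue.
(3/97) = +1, so 3 is a residue.
(4/97) = +1, so 4 is a residue.
(5/97) = −1, so 5 is the smallest positive non-residue mod 97.

5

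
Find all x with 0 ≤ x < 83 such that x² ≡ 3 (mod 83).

13, 70

Since 83 ≡ 3 (mod 4), a square root of 3 is 3^((83+1)/4) = 3^21 mod 83.
Repeated squaring: 3^2≡9, 3^4≡81, 3^8≡4, 3^16≡16 (mod 83).
3^21 = 3^(16+4+1) ≡ 70 (mod 83).
Check: 70² = 4900 ≡ 3 (mod 83). The two roots are 13 and 70.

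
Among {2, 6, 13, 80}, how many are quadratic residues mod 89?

2

(2/89) = +1 → QR.
(6/89) = -1 → non-residue.
(13/89) = -1 → non-residue.
(80/89) = +1 → QR.
Total quadratic residues among the 4: 2.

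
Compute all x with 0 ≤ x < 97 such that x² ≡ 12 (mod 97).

20, 77

97 ≡ 1 (mod 4), so we find a root by search.
Trying successive values, 20² = 400 ≡ 12 (mod 97). The other root is 97 − 20 = 77.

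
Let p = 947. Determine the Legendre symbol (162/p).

Pull out 2: since 947 ≡ 3 (mod 8), (2/947) = -1.
Reciprocity: 81 ≡ 1 and 947 ≡ 3 (mod 4), so (81/947) = +(947/81).
Reduce top mod 81: now compute (56/81).
Pull out 2^3: since 81 ≡ 1 (mod 8), (2/81) = +1, so (2/81)^3 = +1.
Reciprocity: 7 ≡ 3 and 81 ≡ 1 (mod 4), so (7/81) = +(81/7).
Reduce top mod 7: now compute (4/7).
Pull out 2^2: since 7 ≡ 7 (mod 8), (2/7) = +1, so (2/7)^2 = +1.
Reached (1/7) = 1. Collecting the sign flips along the way, the symbol is -1.

-1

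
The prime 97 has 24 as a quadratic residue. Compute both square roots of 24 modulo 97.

97 ≡ 1 (mod 4), so we find a root by search.
Trying successive values, 11² = 121 ≡ 24 (mod 97). The other root is 97 − 11 = 86.

11, 86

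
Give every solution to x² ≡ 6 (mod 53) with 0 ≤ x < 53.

53 ≡ 1 (mod 4), so we find a root by search.
Trying successive values, 18² = 324 ≡ 6 (mod 53). The other root is 53 − 18 = 35.

18, 35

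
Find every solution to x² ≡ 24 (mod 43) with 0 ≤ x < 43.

Since 43 ≡ 3 (mod 4), a square root of 24 is 24^((43+1)/4) = 24^11 mod 43.
Repeated squaring: 24^2≡17, 24^4≡31, 24^8≡15 (mod 43).
24^11 = 24^(8+2+1) ≡ 14 (mod 43).
Check: 14² = 196 ≡ 24 (mod 43). The two roots are 14 and 29.

14, 29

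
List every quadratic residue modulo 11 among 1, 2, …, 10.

Square k = 1,…,5 (k and 11−k give the same square):
1²=1, 2²=4, 3²=9, 4²≡5, 5²≡3 (mod 11).
So the quadratic residues mod 11 are {1, 3, 4, 5, 9}.

1,3,4,5,9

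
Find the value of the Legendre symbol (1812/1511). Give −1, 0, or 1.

-1

First reduce: 1812 ≡ 301 (mod 1511).
Reciprocity: 301 ≡ 1 and 1511 ≡ 3 (mod 4), so (301/1511) = +(1511/301).
Reduce top mod 301: now compute (6/301).
Pull out 2: since 301 ≡ 5 (mod 8), (2/301) = -1.
Reciprocity: 3 ≡ 3 and 301 ≡ 1 (mod 4), so (3/301) = +(301/3).
Reduce top mod 3: now compute (1/3).
Reached (1/3) = 1. Collecting the sign flips along the way, the symbol is -1.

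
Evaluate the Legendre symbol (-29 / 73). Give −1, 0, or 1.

Euler's criterion: (-29/73) ≡ 44^36 (mod 73).
44^2 ≡ 38 (mod 73)
44^4 ≡ 57 (mod 73)
44^8 ≡ 37 (mod 73)
44^16 ≡ 55 (mod 73)
44^32 ≡ 32 (mod 73)
44^36 = 44^(32+4) ≡ 72 (mod 73).
Result is 72 ≡ −1, so (-29/73) = −1.

-1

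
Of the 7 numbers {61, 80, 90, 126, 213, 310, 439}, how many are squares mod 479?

5

(61/479) = +1 → QR.
(80/479) = +1 → QR.
(90/479) = +1 → QR.
(126/479) = +1 → QR.
(213/479) = +1 → QR.
(310/479) = -1 → non-residue.
(439/479) = -1 → non-residue.
Total quadratic residues among the 7: 5.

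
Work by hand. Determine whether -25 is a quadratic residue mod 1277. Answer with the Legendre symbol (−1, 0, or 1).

1

First reduce: -25 ≡ 1252 (mod 1277).
Pull out 2^2: since 1277 ≡ 5 (mod 8), (2/1277) = -1, so (2/1277)^2 = +1.
Reciprocity: 313 ≡ 1 and 1277 ≡ 1 (mod 4), so (313/1277) = +(1277/313).
Reduce top mod 313: now compute (25/313).
Reciprocity: 25 ≡ 1 and 313 ≡ 1 (mod 4), so (25/313) = +(313/25).
Reduce top mod 25: now compute (13/25).
Reciprocity: 13 ≡ 1 and 25 ≡ 1 (mod 4), so (13/25) = +(25/13).
Reduce top mod 13: now compute (12/13).
Pull out 2^2: since 13 ≡ 5 (mod 8), (2/13) = -1, so (2/13)^2 = +1.
Reciprocity: 3 ≡ 3 and 13 ≡ 1 (mod 4), so (3/13) = +(13/3).
Reduce top mod 3: now compute (1/3).
Reached (1/3) = 1. Collecting the sign flips along the way, the symbol is +1.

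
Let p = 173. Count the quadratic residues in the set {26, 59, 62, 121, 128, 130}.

2

(26/173) = -1 → non-residue.
(59/173) = -1 → non-residue.
(62/173) = -1 → non-residue.
(121/173) = +1 → QR.
(128/173) = -1 → non-residue.
(130/173) = +1 → QR.
Total quadratic residues among the 6: 2.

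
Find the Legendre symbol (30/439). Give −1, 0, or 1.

Euler's criterion: (30/439) ≡ 30^219 (mod 439).
30^2 ≡ 22 (mod 439)
30^4 ≡ 45 (mod 439)
30^8 ≡ 269 (mod 439)
30^16 ≡ 365 (mod 439)
30^32 ≡ 208 (mod 439)
30^64 ≡ 242 (mod 439)
30^128 ≡ 177 (mod 439)
30^219 = 30^(128+64+16+8+2+1) ≡ 438 (mod 439).
Result is 438 ≡ −1, so (30/439) = −1.

-1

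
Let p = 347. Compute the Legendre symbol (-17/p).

1

Euler's criterion: (-17/347) ≡ 330^173 (mod 347).
330^2 ≡ 289 (mod 347)
330^4 ≡ 241 (mod 347)
330^8 ≡ 132 (mod 347)
330^16 ≡ 74 (mod 347)
330^32 ≡ 271 (mod 347)
330^64 ≡ 224 (mod 347)
330^128 ≡ 208 (mod 347)
330^173 = 330^(128+32+8+4+1) ≡ 1 (mod 347).
Result is 1, so (-17/347) = 1.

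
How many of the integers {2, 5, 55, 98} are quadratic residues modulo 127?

2

(2/127) = +1 → QR.
(5/127) = -1 → non-residue.
(55/127) = -1 → non-residue.
(98/127) = +1 → QR.
Total quadratic residues among the 4: 2.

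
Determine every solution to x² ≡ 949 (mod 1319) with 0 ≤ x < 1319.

Since 1319 ≡ 3 (mod 4), a square root of 949 is 949^((1319+1)/4) = 949^330 mod 1319.
Repeated squaring: 949^2≡1043, 949^4≡993, 949^8≡756, 949^16≡409, 949^32≡1087, 949^64≡1064, 949^128≡394, 949^256≡913 (mod 1319).
949^330 = 949^(256+64+8+2) ≡ 283 (mod 1319).
Check: 283² = 80089 ≡ 949 (mod 1319). The two roots are 283 and 1036.

283, 1036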